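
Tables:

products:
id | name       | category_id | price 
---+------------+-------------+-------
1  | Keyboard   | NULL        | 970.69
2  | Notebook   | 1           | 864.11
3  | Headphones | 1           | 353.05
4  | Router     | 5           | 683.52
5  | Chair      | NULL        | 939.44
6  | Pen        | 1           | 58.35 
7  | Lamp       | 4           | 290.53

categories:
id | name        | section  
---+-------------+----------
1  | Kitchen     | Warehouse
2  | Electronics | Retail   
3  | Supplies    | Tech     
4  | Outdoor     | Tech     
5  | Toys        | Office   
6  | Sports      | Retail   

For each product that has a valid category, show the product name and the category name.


INNER JOIN keeps only products rows whose category_id matches an id in categories. Walk through each product:
  - product 1 (Keyboard): category_id=NULL, no match -> dropped
  - product 2 (Notebook): category_id=1 -> matches Kitchen
  - product 3 (Headphones): category_id=1 -> matches Kitchen
  - product 4 (Router): category_id=5 -> matches Toys
  - product 5 (Chair): category_id=NULL, no match -> dropped
  - product 6 (Pen): category_id=1 -> matches Kitchen
  - product 7 (Lamp): category_id=4 -> matches Outdoor
So 2 of 7 rows are dropped.

SQL:
SELECT a.name, b.name AS category
FROM products a
INNER JOIN categories b ON a.category_id = b.id

Result:
name       | category
-----------+---------
Notebook   | Kitchen 
Headphones | Kitchen 
Router     | Toys    
Pen        | Kitchen 
Lamp       | Outdoor 


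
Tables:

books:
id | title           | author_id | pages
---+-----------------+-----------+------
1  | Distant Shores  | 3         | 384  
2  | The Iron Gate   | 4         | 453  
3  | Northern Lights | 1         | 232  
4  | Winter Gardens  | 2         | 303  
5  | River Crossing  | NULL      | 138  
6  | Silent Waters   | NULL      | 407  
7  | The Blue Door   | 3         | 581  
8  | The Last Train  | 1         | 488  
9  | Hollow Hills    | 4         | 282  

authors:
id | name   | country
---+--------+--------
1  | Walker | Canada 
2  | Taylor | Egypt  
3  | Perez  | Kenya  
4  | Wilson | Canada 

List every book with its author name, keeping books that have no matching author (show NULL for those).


LEFT JOIN keeps every row from books (the left table); where author_id has no match in authors, the author columns become NULL. Walk through each book:
  - book 1 (Distant Shores): author_id=3 -> matches Perez
  - book 2 (The Iron Gate): author_id=4 -> matches Wilson
  - book 3 (Northern Lights): author_id=1 -> matches Walker
  - book 4 (Winter Gardens): author_id=2 -> matches Taylor
  - book 5 (River Crossing): author_id=NULL, no match -> kept with NULL
  - book 6 (Silent Waters): author_id=NULL, no match -> kept with NULL
  - book 7 (The Blue Door): author_id=3 -> matches Perez
  - book 8 (The Last Train): author_id=1 -> matches Walker
  - book 9 (Hollow Hills): author_id=4 -> matches Wilson
All 9 rows appear; 2 have NULL author.

SQL:
SELECT a.title, b.name AS author
FROM books a
LEFT JOIN authors b ON a.author_id = b.id

Result:
title           | author
----------------+-------
Distant Shores  | Perez 
The Iron Gate   | Wilson
Northern Lights | Walker
Winter Gardens  | Taylor
River Crossing  | NULL  
Silent Waters   | NULL  
The Blue Door   | Perez 
The Last Train  | Walker
Hollow Hills    | Wilson


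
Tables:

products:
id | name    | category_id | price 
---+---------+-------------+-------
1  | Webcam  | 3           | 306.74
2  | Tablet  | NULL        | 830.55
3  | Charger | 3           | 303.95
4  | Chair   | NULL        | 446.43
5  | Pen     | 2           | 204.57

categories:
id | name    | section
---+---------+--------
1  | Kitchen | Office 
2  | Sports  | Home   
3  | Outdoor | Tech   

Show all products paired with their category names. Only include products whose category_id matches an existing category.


INNER JOIN keeps only products rows whose category_id matches an id in categories. Walk through each product:
  - product 1 (Webcam): category_id=3 -> matches Outdoor
  - product 2 (Tablet): category_id=NULL, no match -> dropped
  - product 3 (Charger): category_id=3 -> matches Outdoor
  - product 4 (Chair): category_id=NULL, no match -> dropped
  - product 5 (Pen): category_id=2 -> matches Sports
So 2 of 5 rows are dropped.

SQL:
SELECT a.name, b.name AS category
FROM products a
INNER JOIN categories b ON a.category_id = b.id

Result:
name    | category
--------+---------
Webcam  | Outdoor 
Charger | Outdoor 
Pen     | Sports  


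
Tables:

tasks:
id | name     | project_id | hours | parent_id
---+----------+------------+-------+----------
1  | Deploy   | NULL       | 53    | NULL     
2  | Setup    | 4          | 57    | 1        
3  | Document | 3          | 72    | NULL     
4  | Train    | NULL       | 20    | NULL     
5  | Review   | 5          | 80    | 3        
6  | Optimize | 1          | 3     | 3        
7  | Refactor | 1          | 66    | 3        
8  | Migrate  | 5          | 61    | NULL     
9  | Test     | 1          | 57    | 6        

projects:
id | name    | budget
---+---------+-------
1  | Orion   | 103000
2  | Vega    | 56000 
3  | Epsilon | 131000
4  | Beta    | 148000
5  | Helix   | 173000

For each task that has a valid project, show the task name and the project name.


INNER JOIN keeps only tasks rows whose project_id matches an id in projects. Walk through each task:
  - task 1 (Deploy): project_id=NULL, no match -> dropped
  - task 2 (Setup): project_id=4 -> matches Beta
  - task 3 (Document): project_id=3 -> matches Epsilon
  - task 4 (Train): project_id=NULL, no match -> dropped
  - task 5 (Review): project_id=5 -> matches Helix
  - task 6 (Optimize): project_id=1 -> matches Orion
  - task 7 (Refactor): project_id=1 -> matches Orion
  - task 8 (Migrate): project_id=5 -> matches Helix
  - task 9 (Test): project_id=1 -> matches Orion
So 2 of 9 rows are dropped.

SQL:
SELECT a.name, b.name AS project
FROM tasks a
INNER JOIN projects b ON a.project_id = b.id

Result:
name     | project
---------+--------
Setup    | Beta   
Document | Epsilon
Review   | Helix  
Optimize | Orion  
Refactor | Orion  
Migrate  | Helix  
Test     | Orion  


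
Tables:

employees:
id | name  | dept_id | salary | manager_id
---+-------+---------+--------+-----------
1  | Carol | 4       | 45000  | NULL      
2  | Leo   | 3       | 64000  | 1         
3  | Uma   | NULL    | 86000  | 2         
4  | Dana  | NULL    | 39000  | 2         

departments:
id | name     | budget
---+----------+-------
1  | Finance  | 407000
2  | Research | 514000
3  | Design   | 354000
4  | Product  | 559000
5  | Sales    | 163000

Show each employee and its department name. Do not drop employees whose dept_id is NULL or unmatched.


LEFT JOIN keeps every row from employees (the left table); where dept_id has no match in departments, the department columns become NULL. Walk through each employee:
  - employee 1 (Carol): dept_id=4 -> matches Product
  - employee 2 (Leo): dept_id=3 -> matches Design
  - employee 3 (Uma): dept_id=NULL, no match -> kept with NULL
  - employee 4 (Dana): dept_id=NULL, no match -> kept with NULL
All 4 rows appear; 2 have NULL department.

SQL:
SELECT a.name, b.name AS department
FROM employees a
LEFT JOIN departments b ON a.dept_id = b.id

Result:
name  | department
------+-----------
Carol | Product   
Leo   | Design    
Uma   | NULL      
Dana  | NULL      


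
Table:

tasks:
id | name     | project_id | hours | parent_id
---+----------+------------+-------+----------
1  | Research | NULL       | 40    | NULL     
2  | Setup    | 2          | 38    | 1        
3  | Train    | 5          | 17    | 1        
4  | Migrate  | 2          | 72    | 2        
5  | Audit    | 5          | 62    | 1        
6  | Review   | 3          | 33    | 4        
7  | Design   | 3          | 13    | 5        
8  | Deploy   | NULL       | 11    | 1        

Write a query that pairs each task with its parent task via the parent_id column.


This is a self-join: tasks is joined to a second copy of itself, matching each row's parent_id to another row's id. Use LEFT JOIN so rows with parent_id=NULL are kept.
  - task 1 (Research): parent_id=NULL -> NULL
  - task 2 (Setup): parent_id=1 -> Research
  - task 3 (Train): parent_id=1 -> Research
  - task 4 (Migrate): parent_id=2 -> Setup
  - task 5 (Audit): parent_id=1 -> Research
  - task 6 (Review): parent_id=4 -> Migrate
  - task 7 (Design): parent_id=5 -> Audit
  - task 8 (Deploy): parent_id=1 -> Research

SQL:
SELECT a.name AS item, b.name AS parent
FROM tasks a
LEFT JOIN tasks b ON a.parent_id = b.id

Result:
item     | parent  
---------+---------
Research | NULL    
Setup    | Research
Train    | Research
Migrate  | Setup   
Audit    | Research
Review   | Migrate 
Design   | Audit   
Deploy   | Research


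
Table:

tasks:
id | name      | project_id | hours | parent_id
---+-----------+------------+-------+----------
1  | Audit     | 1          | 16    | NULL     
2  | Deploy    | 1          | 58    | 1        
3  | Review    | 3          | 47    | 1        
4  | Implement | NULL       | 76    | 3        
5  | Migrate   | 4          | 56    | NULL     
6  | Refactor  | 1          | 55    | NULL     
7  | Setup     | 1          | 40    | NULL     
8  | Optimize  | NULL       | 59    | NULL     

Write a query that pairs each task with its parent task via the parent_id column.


This is a self-join: tasks is joined to a second copy of itself, matching each row's parent_id to another row's id. Use LEFT JOIN so rows with parent_id=NULL are kept.
  - task 1 (Audit): parent_id=NULL -> NULL
  - task 2 (Deploy): parent_id=1 -> Audit
  - task 3 (Review): parent_id=1 -> Audit
  - task 4 (Implement): parent_id=3 -> Review
  - task 5 (Migrate): parent_id=NULL -> NULL
  - task 6 (Refactor): parent_id=NULL -> NULL
  - task 7 (Setup): parent_id=NULL -> NULL
  - task 8 (Optimize): parent_id=NULL -> NULL

SQL:
SELECT a.name AS item, b.name AS parent
FROM tasks a
LEFT JOIN tasks b ON a.parent_id = b.id

Result:
item      | parent
----------+-------
Audit     | NULL  
Deploy    | Audit 
Review    | Audit 
Implement | Review
Migrate   | NULL  
Refactor  | NULL  
Setup     | NULL  
Optimize  | NULL  


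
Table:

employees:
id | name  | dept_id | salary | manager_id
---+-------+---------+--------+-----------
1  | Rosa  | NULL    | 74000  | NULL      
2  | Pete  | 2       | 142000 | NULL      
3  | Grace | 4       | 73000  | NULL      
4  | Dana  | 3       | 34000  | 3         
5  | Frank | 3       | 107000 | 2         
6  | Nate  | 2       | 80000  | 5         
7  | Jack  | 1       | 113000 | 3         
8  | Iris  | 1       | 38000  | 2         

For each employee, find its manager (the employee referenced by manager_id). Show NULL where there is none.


This is a self-join: employees is joined to a second copy of itself, matching each row's manager_id to another row's id. Use LEFT JOIN so rows with manager_id=NULL are kept.
  - employee 1 (Rosa): manager_id=NULL -> NULL
  - employee 2 (Pete): manager_id=NULL -> NULL
  - employee 3 (Grace): manager_id=NULL -> NULL
  - employee 4 (Dana): manager_id=3 -> Grace
  - employee 5 (Frank): manager_id=2 -> Pete
  - employee 6 (Nate): manager_id=5 -> Frank
  - employee 7 (Jack): manager_id=3 -> Grace
  - employee 8 (Iris): manager_id=2 -> Pete

SQL:
SELECT a.name AS item, b.name AS manager
FROM employees a
LEFT JOIN employees b ON a.manager_id = b.id

Result:
item  | manager
------+--------
Rosa  | NULL   
Pete  | NULL   
Grace | NULL   
Dana  | Grace  
Frank | Pete   
Nate  | Frank  
Jack  | Grace  
Iris  | Pete   


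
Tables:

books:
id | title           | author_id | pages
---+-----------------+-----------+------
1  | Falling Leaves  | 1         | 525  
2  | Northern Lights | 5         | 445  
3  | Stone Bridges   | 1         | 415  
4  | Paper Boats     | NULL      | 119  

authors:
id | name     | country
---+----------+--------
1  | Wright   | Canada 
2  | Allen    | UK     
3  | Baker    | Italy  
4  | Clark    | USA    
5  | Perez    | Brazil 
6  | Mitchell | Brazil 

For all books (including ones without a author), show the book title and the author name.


LEFT JOIN keeps every row from books (the left table); where author_id has no match in authors, the author columns become NULL. Walk through each book:
  - book 1 (Falling Leaves): author_id=1 -> matches Wright
  - book 2 (Northern Lights): author_id=5 -> matches Perez
  - book 3 (Stone Bridges): author_id=1 -> matches Wright
  - book 4 (Paper Boats): author_id=NULL, no match -> kept with NULL
All 4 rows appear; 1 has NULL author.

SQL:
SELECT a.title, b.name AS author
FROM books a
LEFT JOIN authors b ON a.author_id = b.id

Result:
title           | author
----------------+-------
Falling Leaves  | Wright
Northern Lights | Perez 
Stone Bridges   | Wright
Paper Boats     | NULL  


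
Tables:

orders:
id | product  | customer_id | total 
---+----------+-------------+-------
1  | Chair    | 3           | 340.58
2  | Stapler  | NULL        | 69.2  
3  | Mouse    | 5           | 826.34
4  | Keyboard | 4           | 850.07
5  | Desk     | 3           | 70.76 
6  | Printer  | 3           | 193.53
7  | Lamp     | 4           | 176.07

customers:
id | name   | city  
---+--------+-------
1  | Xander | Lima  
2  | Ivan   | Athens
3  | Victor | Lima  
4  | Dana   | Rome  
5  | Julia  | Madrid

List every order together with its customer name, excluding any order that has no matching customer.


INNER JOIN keeps only orders rows whose customer_id matches an id in customers. Walk through each order:
  - order 1 (Chair): customer_id=3 -> matches Victor
  - order 2 (Stapler): customer_id=NULL, no match -> dropped
  - order 3 (Mouse): customer_id=5 -> matches Julia
  - order 4 (Keyboard): customer_id=4 -> matches Dana
  - order 5 (Desk): customer_id=3 -> matches Victor
  - order 6 (Printer): customer_id=3 -> matches Victor
  - order 7 (Lamp): customer_id=4 -> matches Dana
So 1 of 7 rows is dropped.

SQL:
SELECT a.product, b.name AS customer
FROM orders a
INNER JOIN customers b ON a.customer_id = b.id

Result:
product  | customer
---------+---------
Chair    | Victor  
Mouse    | Julia   
Keyboard | Dana    
Desk     | Victor  
Printer  | Victor  
Lamp     | Dana    


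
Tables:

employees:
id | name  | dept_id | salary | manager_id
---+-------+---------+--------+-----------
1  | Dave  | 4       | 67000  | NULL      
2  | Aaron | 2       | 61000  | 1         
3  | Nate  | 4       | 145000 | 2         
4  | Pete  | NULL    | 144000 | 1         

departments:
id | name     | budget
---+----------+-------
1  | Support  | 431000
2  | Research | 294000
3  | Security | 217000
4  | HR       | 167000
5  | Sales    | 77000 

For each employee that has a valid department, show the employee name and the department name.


INNER JOIN keeps only employees rows whose dept_id matches an id in departments. Walk through each employee:
  - employee 1 (Dave): dept_id=4 -> matches HR
  - employee 2 (Aaron): dept_id=2 -> matches Research
  - employee 3 (Nate): dept_id=4 -> matches HR
  - employee 4 (Pete): dept_id=NULL, no match -> dropped
So 1 of 4 rows is dropped.

SQL:
SELECT a.name, b.name AS department
FROM employees a
INNER JOIN departments b ON a.dept_id = b.id

Result:
name  | department
------+-----------
Dave  | HR        
Aaron | Research  
Nate  | HR        


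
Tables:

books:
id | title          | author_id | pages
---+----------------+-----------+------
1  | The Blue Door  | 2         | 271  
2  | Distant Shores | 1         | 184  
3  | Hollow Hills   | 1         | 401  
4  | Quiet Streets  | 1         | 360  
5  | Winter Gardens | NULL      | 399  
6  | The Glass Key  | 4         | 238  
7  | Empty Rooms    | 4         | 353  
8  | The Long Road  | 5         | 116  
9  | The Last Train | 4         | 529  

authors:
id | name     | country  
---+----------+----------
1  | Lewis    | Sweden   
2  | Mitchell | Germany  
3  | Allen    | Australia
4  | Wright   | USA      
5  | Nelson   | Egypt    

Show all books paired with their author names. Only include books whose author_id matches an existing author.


INNER JOIN keeps only books rows whose author_id matches an id in authors. Walk through each book:
  - book 1 (The Blue Door): author_id=2 -> matches Mitchell
  - book 2 (Distant Shores): author_id=1 -> matches Lewis
  - book 3 (Hollow Hills): author_id=1 -> matches Lewis
  - book 4 (Quiet Streets): author_id=1 -> matches Lewis
  - book 5 (Winter Gardens): author_id=NULL, no match -> dropped
  - book 6 (The Glass Key): author_id=4 -> matches Wright
  - book 7 (Empty Rooms): author_id=4 -> matches Wright
  - book 8 (The Long Road): author_id=5 -> matches Nelson
  - book 9 (The Last Train): author_id=4 -> matches Wright
So 1 of 9 rows is dropped.

SQL:
SELECT a.title, b.name AS author
FROM books a
INNER JOIN authors b ON a.author_id = b.id

Result:
title          | author  
---------------+---------
The Blue Door  | Mitchell
Distant Shores | Lewis   
Hollow Hills   | Lewis   
Quiet Streets  | Lewis   
The Glass Key  | Wright  
Empty Rooms    | Wright  
The Long Road  | Nelson  
The Last Train | Wright  


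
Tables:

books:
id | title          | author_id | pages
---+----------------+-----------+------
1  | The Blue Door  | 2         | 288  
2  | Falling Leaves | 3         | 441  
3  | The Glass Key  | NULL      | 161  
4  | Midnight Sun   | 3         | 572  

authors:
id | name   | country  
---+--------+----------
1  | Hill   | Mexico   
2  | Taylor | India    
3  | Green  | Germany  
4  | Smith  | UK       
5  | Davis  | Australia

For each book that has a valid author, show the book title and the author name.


INNER JOIN keeps only books rows whose author_id matches an id in authors. Walk through each book:
  - book 1 (The Blue Door): author_id=2 -> matches Taylor
  - book 2 (Falling Leaves): author_id=3 -> matches Green
  - book 3 (The Glass Key): author_id=NULL, no match -> dropped
  - book 4 (Midnight Sun): author_id=3 -> matches Green
So 1 of 4 rows is dropped.

SQL:
SELECT a.title, b.name AS author
FROM books a
INNER JOIN authors b ON a.author_id = b.id

Result:
title          | author
---------------+-------
The Blue Door  | Taylor
Falling Leaves | Green 
Midnight Sun   | Green 


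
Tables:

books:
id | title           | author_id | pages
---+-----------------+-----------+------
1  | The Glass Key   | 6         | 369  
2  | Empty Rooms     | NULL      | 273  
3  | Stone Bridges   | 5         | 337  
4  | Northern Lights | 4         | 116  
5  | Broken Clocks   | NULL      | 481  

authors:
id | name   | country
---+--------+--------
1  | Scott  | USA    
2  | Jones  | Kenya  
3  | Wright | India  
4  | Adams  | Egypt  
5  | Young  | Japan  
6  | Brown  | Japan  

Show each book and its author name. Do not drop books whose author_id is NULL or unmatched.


LEFT JOIN keeps every row from books (the left table); where author_id has no match in authors, the author columns become NULL. Walk through each book:
  - book 1 (The Glass Key): author_id=6 -> matches Brown
  - book 2 (Empty Rooms): author_id=NULL, no match -> kept with NULL
  - book 3 (Stone Bridges): author_id=5 -> matches Young
  - book 4 (Northern Lights): author_id=4 -> matches Adams
  - book 5 (Broken Clocks): author_id=NULL, no match -> kept with NULL
All 5 rows appear; 2 have NULL author.

SQL:
SELECT a.title, b.name AS author
FROM books a
LEFT JOIN authors b ON a.author_id = b.id

Result:
title           | author
----------------+-------
The Glass Key   | Brown 
Empty Rooms     | NULL  
Stone Bridges   | Young 
Northern Lights | Adams 
Broken Clocks   | NULL  


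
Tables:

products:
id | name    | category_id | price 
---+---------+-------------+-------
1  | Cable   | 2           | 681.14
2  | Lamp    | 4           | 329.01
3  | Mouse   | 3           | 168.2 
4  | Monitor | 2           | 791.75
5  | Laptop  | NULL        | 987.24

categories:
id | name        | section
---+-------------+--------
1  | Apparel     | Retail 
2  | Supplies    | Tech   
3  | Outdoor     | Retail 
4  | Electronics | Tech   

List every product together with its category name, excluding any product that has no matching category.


INNER JOIN keeps only products rows whose category_id matches an id in categories. Walk through each product:
  - product 1 (Cable): category_id=2 -> matches Supplies
  - product 2 (Lamp): category_id=4 -> matches Electronics
  - product 3 (Mouse): category_id=3 -> matches Outdoor
  - product 4 (Monitor): category_id=2 -> matches Supplies
  - product 5 (Laptop): category_id=NULL, no match -> dropped
So 1 of 5 rows is dropped.

SQL:
SELECT a.name, b.name AS category
FROM products a
INNER JOIN categories b ON a.category_id = b.id

Result:
name    | category   
--------+------------
Cable   | Supplies   
Lamp    | Electronics
Mouse   | Outdoor    
Monitor | Supplies   


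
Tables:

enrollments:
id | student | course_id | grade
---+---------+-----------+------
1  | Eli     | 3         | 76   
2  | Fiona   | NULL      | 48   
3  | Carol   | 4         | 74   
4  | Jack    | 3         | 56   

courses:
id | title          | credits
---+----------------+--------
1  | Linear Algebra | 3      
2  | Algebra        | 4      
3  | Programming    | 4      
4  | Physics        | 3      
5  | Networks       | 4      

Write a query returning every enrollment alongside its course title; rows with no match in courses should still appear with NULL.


LEFT JOIN keeps every row from enrollments (the left table); where course_id has no match in courses, the course columns become NULL. Walk through each enrollment:
  - enrollment 1 (Eli): course_id=3 -> matches Programming
  - enrollment 2 (Fiona): course_id=NULL, no match -> kept with NULL
  - enrollment 3 (Carol): course_id=4 -> matches Physics
  - enrollment 4 (Jack): course_id=3 -> matches Programming
All 4 rows appear; 1 has NULL course.

SQL:
SELECT a.student, b.title AS course
FROM enrollments a
LEFT JOIN courses b ON a.course_id = b.id

Result:
student | course     
--------+------------
Eli     | Programming
Fiona   | NULL       
Carol   | Physics    
Jack    | Programming


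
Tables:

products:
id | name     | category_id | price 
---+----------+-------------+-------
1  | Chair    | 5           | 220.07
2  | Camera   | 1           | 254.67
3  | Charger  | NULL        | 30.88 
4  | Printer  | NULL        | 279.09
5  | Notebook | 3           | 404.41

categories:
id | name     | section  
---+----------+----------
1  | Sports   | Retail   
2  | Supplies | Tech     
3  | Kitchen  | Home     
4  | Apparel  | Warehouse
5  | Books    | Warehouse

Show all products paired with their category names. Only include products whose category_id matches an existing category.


INNER JOIN keeps only products rows whose category_id matches an id in categories. Walk through each product:
  - product 1 (Chair): category_id=5 -> matches Books
  - product 2 (Camera): category_id=1 -> matches Sports
  - product 3 (Charger): category_id=NULL, no match -> dropped
  - product 4 (Printer): category_id=NULL, no match -> dropped
  - product 5 (Notebook): category_id=3 -> matches Kitchen
So 2 of 5 rows are dropped.

SQL:
SELECT a.name, b.name AS category
FROM products a
INNER JOIN categories b ON a.category_id = b.id

Result:
name     | category
---------+---------
Chair    | Books   
Camera   | Sports  
Notebook | Kitchen 


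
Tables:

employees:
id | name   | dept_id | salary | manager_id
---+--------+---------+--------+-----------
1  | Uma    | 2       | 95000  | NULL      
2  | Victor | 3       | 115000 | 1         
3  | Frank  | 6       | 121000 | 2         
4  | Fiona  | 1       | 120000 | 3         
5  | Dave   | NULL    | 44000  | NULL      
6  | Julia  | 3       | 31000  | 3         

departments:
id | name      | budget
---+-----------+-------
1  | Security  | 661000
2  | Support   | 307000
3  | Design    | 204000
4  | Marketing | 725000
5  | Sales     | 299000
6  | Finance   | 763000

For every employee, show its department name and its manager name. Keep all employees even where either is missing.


Two LEFT JOINs from the same base table employees: one to departments via dept_id, one to employees itself via manager_id. Both are LEFT so every employee is preserved.
Match against departments:
  - employee 1 (Uma): dept_id=2 -> matches Support
  - employee 2 (Victor): dept_id=3 -> matches Design
  - employee 3 (Frank): dept_id=6 -> matches Finance
  - employee 4 (Fiona): dept_id=1 -> matches Security
  - employee 5 (Dave): dept_id=NULL, no match -> kept with NULL
  - employee 6 (Julia): dept_id=3 -> matches Design
Match against employees (self):
  - employee 1 (Uma): manager_id=NULL -> NULL
  - employee 2 (Victor): manager_id=1 -> Uma
  - employee 3 (Frank): manager_id=2 -> Victor
  - employee 4 (Fiona): manager_id=3 -> Frank
  - employee 5 (Dave): manager_id=NULL -> NULL
  - employee 6 (Julia): manager_id=3 -> Frank

SQL:
SELECT a.name, b.name AS department, c.name AS manager
FROM employees a
LEFT JOIN departments b ON a.dept_id = b.id
LEFT JOIN employees c ON a.manager_id = c.id

Result:
name   | department | manager
-------+------------+--------
Uma    | Support    | NULL   
Victor | Design     | Uma    
Frank  | Finance    | Victor 
Fiona  | Security   | Frank  
Dave   | NULL       | NULL   
Julia  | Design     | Frank  


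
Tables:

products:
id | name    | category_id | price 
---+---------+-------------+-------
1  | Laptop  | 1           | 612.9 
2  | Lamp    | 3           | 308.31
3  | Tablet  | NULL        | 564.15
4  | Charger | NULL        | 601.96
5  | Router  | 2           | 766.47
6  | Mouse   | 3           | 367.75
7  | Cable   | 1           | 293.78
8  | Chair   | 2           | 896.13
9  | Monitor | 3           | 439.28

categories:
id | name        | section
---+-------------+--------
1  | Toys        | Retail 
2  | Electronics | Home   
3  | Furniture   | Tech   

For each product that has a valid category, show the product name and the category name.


INNER JOIN keeps only products rows whose category_id matches an id in categories. Walk through each product:
  - product 1 (Laptop): category_id=1 -> matches Toys
  - product 2 (Lamp): category_id=3 -> matches Furniture
  - product 3 (Tablet): category_id=NULL, no match -> dropped
  - product 4 (Charger): category_id=NULL, no match -> dropped
  - product 5 (Router): category_id=2 -> matches Electronics
  - product 6 (Mouse): category_id=3 -> matches Furniture
  - product 7 (Cable): category_id=1 -> matches Toys
  - product 8 (Chair): category_id=2 -> matches Electronics
  - product 9 (Monitor): category_id=3 -> matches Furniture
So 2 of 9 rows are dropped.

SQL:
SELECT a.name, b.name AS category
FROM products a
INNER JOIN categories b ON a.category_id = b.id

Result:
name    | category   
--------+------------
Laptop  | Toys       
Lamp    | Furniture  
Router  | Electronics
Mouse   | Furniture  
Cable   | Toys       
Chair   | Electronics
Monitor | Furniture  


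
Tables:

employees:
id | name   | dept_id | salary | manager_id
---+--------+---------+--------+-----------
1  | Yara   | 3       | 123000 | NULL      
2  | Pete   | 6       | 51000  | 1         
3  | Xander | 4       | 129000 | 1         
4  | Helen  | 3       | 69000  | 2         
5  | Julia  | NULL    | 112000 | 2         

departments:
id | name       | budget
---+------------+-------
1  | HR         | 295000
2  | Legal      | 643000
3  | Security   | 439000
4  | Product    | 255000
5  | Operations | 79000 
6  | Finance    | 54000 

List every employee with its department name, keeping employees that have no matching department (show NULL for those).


LEFT JOIN keeps every row from employees (the left table); where dept_id has no match in departments, the department columns become NULL. Walk through each employee:
  - employee 1 (Yara): dept_id=3 -> matches Security
  - employee 2 (Pete): dept_id=6 -> matches Finance
  - employee 3 (Xander): dept_id=4 -> matches Product
  - employee 4 (Helen): dept_id=3 -> matches Security
  - employee 5 (Julia): dept_id=NULL, no match -> kept with NULL
All 5 rows appear; 1 has NULL department.

SQL:
SELECT a.name, b.name AS department
FROM employees a
LEFT JOIN departments b ON a.dept_id = b.id

Result:
name   | department
-------+-----------
Yara   | Security  
Pete   | Finance   
Xander | Product   
Helen  | Security  
Julia  | NULL      


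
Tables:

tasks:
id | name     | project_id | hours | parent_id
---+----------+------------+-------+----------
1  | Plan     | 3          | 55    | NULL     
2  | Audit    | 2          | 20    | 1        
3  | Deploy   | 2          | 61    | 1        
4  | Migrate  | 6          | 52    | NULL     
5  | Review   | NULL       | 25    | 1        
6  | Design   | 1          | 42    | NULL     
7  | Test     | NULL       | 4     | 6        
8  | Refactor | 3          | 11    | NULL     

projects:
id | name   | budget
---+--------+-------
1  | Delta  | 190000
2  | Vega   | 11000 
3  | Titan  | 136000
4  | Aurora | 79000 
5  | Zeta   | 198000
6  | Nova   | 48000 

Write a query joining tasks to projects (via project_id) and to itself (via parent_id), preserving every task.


Two LEFT JOINs from the same base table tasks: one to projects via project_id, one to tasks itself via parent_id. Both are LEFT so every task is preserved.
Match against projects:
  - task 1 (Plan): project_id=3 -> matches Titan
  - task 2 (Audit): project_id=2 -> matches Vega
  - task 3 (Deploy): project_id=2 -> matches Vega
  - task 4 (Migrate): project_id=6 -> matches Nova
  - task 5 (Review): project_id=NULL, no match -> kept with NULL
  - task 6 (Design): project_id=1 -> matches Delta
  - task 7 (Test): project_id=NULL, no match -> kept with NULL
  - task 8 (Refactor): project_id=3 -> matches Titan
Match against tasks (self):
  - task 1 (Plan): parent_id=NULL -> NULL
  - task 2 (Audit): parent_id=1 -> Plan
  - task 3 (Deploy): parent_id=1 -> Plan
  - task 4 (Migrate): parent_id=NULL -> NULL
  - task 5 (Review): parent_id=1 -> Plan
  - task 6 (Design): parent_id=NULL -> NULL
  - task 7 (Test): parent_id=6 -> Design
  - task 8 (Refactor): parent_id=NULL -> NULL

SQL:
SELECT a.name, b.name AS project, c.name AS parent
FROM tasks a
LEFT JOIN projects b ON a.project_id = b.id
LEFT JOIN tasks c ON a.parent_id = c.id

Result:
name     | project | parent
---------+---------+-------
Plan     | Titan   | NULL  
Audit    | Vega    | Plan  
Deploy   | Vega    | Plan  
Migrate  | Nova    | NULL  
Review   | NULL    | Plan  
Design   | Delta   | NULL  
Test     | NULL    | Design
Refactor | Titan   | NULL  


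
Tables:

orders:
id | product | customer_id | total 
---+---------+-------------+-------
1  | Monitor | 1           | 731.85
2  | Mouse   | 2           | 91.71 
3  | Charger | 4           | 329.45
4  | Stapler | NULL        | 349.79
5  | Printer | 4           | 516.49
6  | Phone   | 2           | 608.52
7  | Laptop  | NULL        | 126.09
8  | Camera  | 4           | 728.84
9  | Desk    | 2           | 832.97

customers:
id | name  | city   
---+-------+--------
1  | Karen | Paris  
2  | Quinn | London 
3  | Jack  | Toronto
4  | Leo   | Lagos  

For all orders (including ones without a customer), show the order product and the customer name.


LEFT JOIN keeps every row from orders (the left table); where customer_id has no match in customers, the customer columns become NULL. Walk through each order:
  - order 1 (Monitor): customer_id=1 -> matches Karen
  - order 2 (Mouse): customer_id=2 -> matches Quinn
  - order 3 (Charger): customer_id=4 -> matches Leo
  - order 4 (Stapler): customer_id=NULL, no match -> kept with NULL
  - order 5 (Printer): customer_id=4 -> matches Leo
  - order 6 (Phone): customer_id=2 -> matches Quinn
  - order 7 (Laptop): customer_id=NULL, no match -> kept with NULL
  - order 8 (Camera): customer_id=4 -> matches Leo
  - order 9 (Desk): customer_id=2 -> matches Quinn
All 9 rows appear; 2 have NULL customer.

SQL:
SELECT a.product, b.name AS customer
FROM orders a
LEFT JOIN customers b ON a.customer_id = b.id

Result:
product | customer
--------+---------
Monitor | Karen   
Mouse   | Quinn   
Charger | Leo     
Stapler | NULL    
Printer | Leo     
Phone   | Quinn   
Laptop  | NULL    
Camera  | Leo     
Desk    | Quinn   


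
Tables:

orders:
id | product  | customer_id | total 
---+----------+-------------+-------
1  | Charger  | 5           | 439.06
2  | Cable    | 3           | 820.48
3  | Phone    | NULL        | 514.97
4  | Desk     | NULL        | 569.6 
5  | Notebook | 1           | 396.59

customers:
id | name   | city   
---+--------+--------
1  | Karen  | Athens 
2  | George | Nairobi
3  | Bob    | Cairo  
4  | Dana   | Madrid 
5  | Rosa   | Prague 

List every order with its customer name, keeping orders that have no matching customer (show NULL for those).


LEFT JOIN keeps every row from orders (the left table); where customer_id has no match in customers, the customer columns become NULL. Walk through each order:
  - order 1 (Charger): customer_id=5 -> matches Rosa
  - order 2 (Cable): customer_id=3 -> matches Bob
  - order 3 (Phone): customer_id=NULL, no match -> kept with NULL
  - order 4 (Desk): customer_id=NULL, no match -> kept with NULL
  - order 5 (Notebook): customer_id=1 -> matches Karen
All 5 rows appear; 2 have NULL customer.

SQL:
SELECT a.product, b.name AS customer
FROM orders a
LEFT JOIN customers b ON a.customer_id = b.id

Result:
product  | customer
---------+---------
Charger  | Rosa    
Cable    | Bob     
Phone    | NULL    
Desk     | NULL    
Notebook | Karen   


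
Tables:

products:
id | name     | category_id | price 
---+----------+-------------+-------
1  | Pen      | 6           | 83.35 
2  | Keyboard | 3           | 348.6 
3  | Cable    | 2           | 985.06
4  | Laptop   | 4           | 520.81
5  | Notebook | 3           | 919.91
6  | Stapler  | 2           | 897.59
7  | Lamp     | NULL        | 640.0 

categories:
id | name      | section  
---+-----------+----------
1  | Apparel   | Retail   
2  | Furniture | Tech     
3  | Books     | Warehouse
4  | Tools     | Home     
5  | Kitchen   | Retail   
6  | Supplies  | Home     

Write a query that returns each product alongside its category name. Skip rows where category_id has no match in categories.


INNER JOIN keeps only products rows whose category_id matches an id in categories. Walk through each product:
  - product 1 (Pen): category_id=6 -> matches Supplies
  - product 2 (Keyboard): category_id=3 -> matches Books
  - product 3 (Cable): category_id=2 -> matches Furniture
  - product 4 (Laptop): category_id=4 -> matches Tools
  - product 5 (Notebook): category_id=3 -> matches Books
  - product 6 (Stapler): category_id=2 -> matches Furniture
  - product 7 (Lamp): category_id=NULL, no match -> dropped
So 1 of 7 rows is dropped.

SQL:
SELECT a.name, b.name AS category
FROM products a
INNER JOIN categories b ON a.category_id = b.id

Result:
name     | category 
---------+----------
Pen      | Supplies 
Keyboard | Books    
Cable    | Furniture
Laptop   | Tools    
Notebook | Books    
Stapler  | Furniture


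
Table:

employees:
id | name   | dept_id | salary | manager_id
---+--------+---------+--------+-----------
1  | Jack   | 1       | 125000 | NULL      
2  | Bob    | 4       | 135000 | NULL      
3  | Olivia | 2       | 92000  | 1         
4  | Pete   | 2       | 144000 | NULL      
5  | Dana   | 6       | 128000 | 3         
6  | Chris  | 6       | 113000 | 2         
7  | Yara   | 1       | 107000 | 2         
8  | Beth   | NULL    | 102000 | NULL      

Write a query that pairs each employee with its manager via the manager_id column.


This is a self-join: employees is joined to a second copy of itself, matching each row's manager_id to another row's id. Use LEFT JOIN so rows with manager_id=NULL are kept.
  - employee 1 (Jack): manager_id=NULL -> NULL
  - employee 2 (Bob): manager_id=NULL -> NULL
  - employee 3 (Olivia): manager_id=1 -> Jack
  - employee 4 (Pete): manager_id=NULL -> NULL
  - employee 5 (Dana): manager_id=3 -> Olivia
  - employee 6 (Chris): manager_id=2 -> Bob
  - employee 7 (Yara): manager_id=2 -> Bob
  - employee 8 (Beth): manager_id=NULL -> NULL

SQL:
SELECT a.name AS item, b.name AS manager
FROM employees a
LEFT JOIN employees b ON a.manager_id = b.id

Result:
item   | manager
-------+--------
Jack   | NULL   
Bob    | NULL   
Olivia | Jack   
Pete   | NULL   
Dana   | Olivia 
Chris  | Bob    
Yara   | Bob    
Beth   | NULL   


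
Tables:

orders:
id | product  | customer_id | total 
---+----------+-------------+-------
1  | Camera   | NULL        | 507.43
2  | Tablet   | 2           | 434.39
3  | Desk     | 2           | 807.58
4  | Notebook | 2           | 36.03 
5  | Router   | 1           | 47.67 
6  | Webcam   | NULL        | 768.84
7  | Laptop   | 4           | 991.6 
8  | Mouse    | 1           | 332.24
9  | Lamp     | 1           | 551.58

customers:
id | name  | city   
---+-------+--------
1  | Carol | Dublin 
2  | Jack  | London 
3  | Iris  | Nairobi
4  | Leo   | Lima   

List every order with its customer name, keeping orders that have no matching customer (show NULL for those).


LEFT JOIN keeps every row from orders (the left table); where customer_id has no match in customers, the customer columns become NULL. Walk through each order:
  - order 1 (Camera): customer_id=NULL, no match -> kept with NULL
  - order 2 (Tablet): customer_id=2 -> matches Jack
  - order 3 (Desk): customer_id=2 -> matches Jack
  - order 4 (Notebook): customer_id=2 -> matches Jack
  - order 5 (Router): customer_id=1 -> matches Carol
  - order 6 (Webcam): customer_id=NULL, no match -> kept with NULL
  - order 7 (Laptop): customer_id=4 -> matches Leo
  - order 8 (Mouse): customer_id=1 -> matches Carol
  - order 9 (Lamp): customer_id=1 -> matches Carol
All 9 rows appear; 2 have NULL customer.

SQL:
SELECT a.product, b.name AS customer
FROM orders a
LEFT JOIN customers b ON a.customer_id = b.id

Result:
product  | customer
---------+---------
Camera   | NULL    
Tablet   | Jack    
Desk     | Jack    
Notebook | Jack    
Router   | Carol   
Webcam   | NULL    
Laptop   | Leo     
Mouse    | Carol   
Lamp     | Carol   


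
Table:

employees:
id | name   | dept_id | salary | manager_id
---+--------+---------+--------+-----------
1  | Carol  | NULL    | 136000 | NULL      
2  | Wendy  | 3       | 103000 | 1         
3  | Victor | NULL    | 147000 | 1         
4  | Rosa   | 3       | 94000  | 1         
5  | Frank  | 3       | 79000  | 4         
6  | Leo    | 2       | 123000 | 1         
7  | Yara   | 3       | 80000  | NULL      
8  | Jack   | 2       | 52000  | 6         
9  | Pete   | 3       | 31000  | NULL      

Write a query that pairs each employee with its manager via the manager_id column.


This is a self-join: employees is joined to a second copy of itself, matching each row's manager_id to another row's id. Use LEFT JOIN so rows with manager_id=NULL are kept.
  - employee 1 (Carol): manager_id=NULL -> NULL
  - employee 2 (Wendy): manager_id=1 -> Carol
  - employee 3 (Victor): manager_id=1 -> Carol
  - employee 4 (Rosa): manager_id=1 -> Carol
  - employee 5 (Frank): manager_id=4 -> Rosa
  - employee 6 (Leo): manager_id=1 -> Carol
  - employee 7 (Yara): manager_id=NULL -> NULL
  - employee 8 (Jack): manager_id=6 -> Leo
  - employee 9 (Pete): manager_id=NULL -> NULL

SQL:
SELECT a.name AS item, b.name AS manager
FROM employees a
LEFT JOIN employees b ON a.manager_id = b.id

Result:
item   | manager
-------+--------
Carol  | NULL   
Wendy  | Carol  
Victor | Carol  
Rosa   | Carol  
Frank  | Rosa   
Leo    | Carol  
Yara   | NULL   
Jack   | Leo    
Pete   | NULL   


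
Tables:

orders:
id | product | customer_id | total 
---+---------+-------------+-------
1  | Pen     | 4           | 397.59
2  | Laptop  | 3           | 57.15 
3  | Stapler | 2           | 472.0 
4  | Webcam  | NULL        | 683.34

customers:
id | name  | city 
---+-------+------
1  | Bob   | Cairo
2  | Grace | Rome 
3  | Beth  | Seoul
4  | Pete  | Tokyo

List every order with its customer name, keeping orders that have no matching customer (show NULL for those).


LEFT JOIN keeps every row from orders (the left table); where customer_id has no match in customers, the customer columns become NULL. Walk through each order:
  - order 1 (Pen): customer_id=4 -> matches Pete
  - order 2 (Laptop): customer_id=3 -> matches Beth
  - order 3 (Stapler): customer_id=2 -> matches Grace
  - order 4 (Webcam): customer_id=NULL, no match -> kept with NULL
All 4 rows appear; 1 has NULL customer.

SQL:
SELECT a.product, b.name AS customer
FROM orders a
LEFT JOIN customers b ON a.customer_id = b.id

Result:
product | customer
--------+---------
Pen     | Pete    
Laptop  | Beth    
Stapler | Grace   
Webcam  | NULL    
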